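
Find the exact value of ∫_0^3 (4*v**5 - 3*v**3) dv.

1701/4

By the power rule, an antiderivative is F(v) = 2*v**6/3 - 3*v**4/4.
Then F(3) - F(0) = (1701/4) - (0) = 1701/4.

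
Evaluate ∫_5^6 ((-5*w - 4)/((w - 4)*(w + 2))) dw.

Factor the denominator: w**2 - 2*w - 8 = (w + 2)(w - 4).
Partial fractions: (-5*w - 4)/((w - 4)*(w + 2)) = -1/(w + 2) - 4/(w - 4).
An antiderivative is F(w) = -4*log(w - 4) - log(w + 2).
Then F(6) - F(5) = (-7*log(2)) - (-log(7)) = -7*log(2) + log(7).

-7*log(2) + log(7)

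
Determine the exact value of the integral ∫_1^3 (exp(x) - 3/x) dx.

An antiderivative is F(x) = exp(x) - 3*log(x).
Then F(3) - F(1) = (-log(27) + exp(3)) - (exp(1)) = -log(27) - exp(1) + exp(3).

-log(27) - exp(1) + exp(3)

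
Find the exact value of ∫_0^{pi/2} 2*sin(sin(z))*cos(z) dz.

Let u = sin(z), so du = cos(z) dz. When z = 0, u = 0; when z = pi/2, u = 1.
The integral becomes 2·∫ sin(u) du from 0 to 1, with antiderivative -2*cos(u).
Back in z: F(z) = -2*cos(sin(z)).
Then F(pi/2) - F(0) = (-2*cos(1)) - (-2) = 2 - 2*cos(1).

2 - 2*cos(1)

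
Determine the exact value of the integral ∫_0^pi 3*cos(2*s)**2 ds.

Use the identity cos^2(2*s) = (1 + cos(4*s))/2.
An antiderivative is F(s) = 3*s/2 + 3*sin(4*s)/8.
Then F(pi) - F(0) = (3*pi/2) - (0) = 3*pi/2.

3*pi/2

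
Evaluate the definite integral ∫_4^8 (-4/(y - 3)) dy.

An antiderivative is F(y) = -4*log(y - 3).
Then F(8) - F(4) = (-4*log(5)) - (0) = -4*log(5).

-4*log(5)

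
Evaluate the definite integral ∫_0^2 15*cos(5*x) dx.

3*sin(10)

Let u = 5*x, so du = 5 dx. When x = 0, u = 0; when x = 2, u = 10.
The integral becomes 3·∫ cos(u) du from 0 to 10, with antiderivative 3*sin(u).
Back in x: F(x) = 3*sin(5*x).
Then F(2) - F(0) = (3*sin(10)) - (0) = 3*sin(10).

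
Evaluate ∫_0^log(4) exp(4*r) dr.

Let u = exp(r), so du = exp(r) dr. When r = 0, u = 1; when r = log(4), u = 4.
The integral becomes ∫ u**3 du from 1 to 4, with antiderivative u**4/4.
Back in r: F(r) = exp(4*r)/4.
Then F(log(4)) - F(0) = (64) - (1/4) = 255/4.

255/4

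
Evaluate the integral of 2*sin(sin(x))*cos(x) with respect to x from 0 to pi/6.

Let u = sin(x), so du = cos(x) dx. When x = 0, u = 0; when x = pi/6, u = 1/2.
The integral becomes 2·∫ sin(u) du from 0 to 1/2, with antiderivative -2*cos(u).
Back in x: F(x) = -2*cos(sin(x)).
Then F(pi/6) - F(0) = (-2*cos(1/2)) - (-2) = 2 - 2*cos(1/2).

2 - 2*cos(1/2)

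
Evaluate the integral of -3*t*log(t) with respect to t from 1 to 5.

Integrate by parts once (u = ln t, dv = -3*t dt).
An antiderivative is F(t) = -3*t**2*(2*log(t) - 1)/4.
Then F(5) - F(1) = (75/4 - 75*log(5)/2) - (3/4) = 18 - 75*log(5)/2.

18 - 75*log(5)/2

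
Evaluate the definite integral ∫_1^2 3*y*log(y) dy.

-9/4 + log(64)

Integrate by parts once (u = ln y, dv = 3*y dy).
An antiderivative is F(y) = 3*y**2*(2*log(y) - 1)/4.
Then F(2) - F(1) = (-3 + log(64)) - (-3/4) = -9/4 + log(64).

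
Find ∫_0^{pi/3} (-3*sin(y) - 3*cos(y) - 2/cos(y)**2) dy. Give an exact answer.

-7*sqrt(3)/2 - 3/2

An antiderivative is F(y) = -3*sin(y) + 3*cos(y) - 2*tan(y).
Then F(pi/3) - F(0) = (3/2 - 7*sqrt(3)/2) - (3) = -7*sqrt(3)/2 - 3/2.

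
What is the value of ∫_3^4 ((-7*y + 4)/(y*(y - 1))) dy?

log(3/32)

Factor the denominator: y**2 - y = y(y - 1).
Partial fractions: (-7*y + 4)/(y*(y - 1)) = -4/y - 3/(y - 1).
An antiderivative is F(y) = -4*log(y) - 3*log(y - 1).
Then F(4) - F(3) = (-8*log(2) - 3*log(3)) - (-4*log(3) - 3*log(2)) = log(3/32).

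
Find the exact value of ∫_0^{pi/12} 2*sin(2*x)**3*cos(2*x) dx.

1/64

Let u = sin(2*x), so du = 2*cos(2*x) dx. When x = 0, u = 0; when x = pi/12, u = 1/2.
The integral becomes ∫ u**3 du from 0 to 1/2, with antiderivative u**4/4.
Back in x: F(x) = sin(2*x)**4/4.
Then F(pi/12) - F(0) = (1/64) - (0) = 1/64.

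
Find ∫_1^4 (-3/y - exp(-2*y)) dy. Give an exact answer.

An antiderivative is F(y) = -3*log(y) + exp(-2*y)/2.
Then F(4) - F(1) = (-6*log(2) + exp(-8)/2) - (exp(-2)/2) = (-12*exp(8)*log(2) - exp(6) + 1)*exp(-8)/2.

(-12*exp(8)*log(2) - exp(6) + 1)*exp(-8)/2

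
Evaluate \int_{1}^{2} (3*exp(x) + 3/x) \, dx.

An antiderivative is F(x) = 3*exp(x) + 3*log(x).
Then F(2) - F(1) = (3*log(2) + 3*exp(2)) - (3*exp(1)) = -3*exp(1) + 3*log(2) + 3*exp(2).

-3*exp(1) + 3*log(2) + 3*exp(2)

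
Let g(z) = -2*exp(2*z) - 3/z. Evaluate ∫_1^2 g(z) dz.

-exp(4) - log(8) + exp(2)

An antiderivative is F(z) = -exp(2*z) - 3*log(z).
Then F(2) - F(1) = (-exp(4) - log(8)) - (-exp(2)) = -exp(4) - log(8) + exp(2).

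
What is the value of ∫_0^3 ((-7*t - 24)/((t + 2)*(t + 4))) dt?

Factor the denominator: t**2 + 6*t + 8 = (t + 4)(t + 2).
Partial fractions: (-7*t - 24)/((t + 2)*(t + 4)) = -2/(t + 4) - 5/(t + 2).
An antiderivative is F(t) = -5*log(t + 2) - 2*log(t + 4).
Then F(3) - F(0) = (-5*log(5) - 2*log(7)) - (-9*log(2)) = -5*log(5) - 2*log(7) + 9*log(2).

-5*log(5) - 2*log(7) + 9*log(2)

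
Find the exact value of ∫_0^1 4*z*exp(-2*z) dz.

Integrate by parts once (u = z, dv = 4*exp(-2*z) dz).
An antiderivative is F(z) = (-2*z - 1)*exp(-2*z).
Then F(1) - F(0) = (-3*exp(-2)) - (-1) = 1 - 3*exp(-2).

1 - 3*exp(-2)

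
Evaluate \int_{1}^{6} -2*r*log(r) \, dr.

-36*log(3) - 36*log(2) + 35/2

Integrate by parts once (u = ln r, dv = -2*r dr).
An antiderivative is F(r) = -r**2*(2*log(r) - 1)/2.
Then F(6) - F(1) = (-36*log(3) - 36*log(2) + 18) - (1/2) = -36*log(3) - 36*log(2) + 35/2.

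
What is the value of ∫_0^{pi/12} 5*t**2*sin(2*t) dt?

Integrate by parts twice (u = t^2, dv = 5*sin(2*t) dt).
An antiderivative is F(t) = -5*t**2*cos(2*t)/2 + 5*t*sin(2*t)/2 + 5*cos(2*t)/4.
Then F(pi/12) - F(0) = (-5*sqrt(3)*pi**2/576 + 5*pi/48 + 5*sqrt(3)/8) - (5/4) = -5/4 - 5*sqrt(3)*pi**2/576 + 5*pi/48 + 5*sqrt(3)/8.

-5/4 - 5*sqrt(3)*pi**2/576 + 5*pi/48 + 5*sqrt(3)/8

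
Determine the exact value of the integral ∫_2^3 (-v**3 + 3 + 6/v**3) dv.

By the power rule, an antiderivative is F(v) = -v**4/4 + 3*v - 3/v**2.
Then F(3) - F(2) = (-139/12) - (5/4) = -77/6.

-77/6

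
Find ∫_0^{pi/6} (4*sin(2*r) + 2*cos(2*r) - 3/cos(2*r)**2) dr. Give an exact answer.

An antiderivative is F(r) = sin(2*r) - 2*cos(2*r) - 3*tan(2*r)/2.
Then F(pi/6) - F(0) = (-sqrt(3) - 1) - (-2) = 1 - sqrt(3).

1 - sqrt(3)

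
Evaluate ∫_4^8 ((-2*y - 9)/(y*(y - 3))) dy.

-5*log(5) + 3*log(2)

Factor the denominator: y**2 - 3*y = y(y - 3).
Partial fractions: (-2*y - 9)/(y*(y - 3)) = 3/y - 5/(y - 3).
An antiderivative is F(y) = 3*log(y) - 5*log(y - 3).
Then F(8) - F(4) = (-5*log(5) + 9*log(2)) - (log(64)) = -5*log(5) + 3*log(2).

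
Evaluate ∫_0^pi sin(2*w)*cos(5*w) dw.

-4/21

Use the identity sin(2*w)cos(5*w) = [sin(7*w) + sin(-3*w)]/2.
An antiderivative is F(w) = cos(3*w)/6 - cos(7*w)/14.
Then F(pi) - F(0) = (-2/21) - (2/21) = -4/21.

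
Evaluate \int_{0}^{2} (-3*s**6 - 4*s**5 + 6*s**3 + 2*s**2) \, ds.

By the power rule, an antiderivative is F(s) = -3*s**7/7 - 2*s**6/3 + 3*s**4/2 + 2*s**3/3.
Then F(2) - F(0) = (-1432/21) - (0) = -1432/21.

-1432/21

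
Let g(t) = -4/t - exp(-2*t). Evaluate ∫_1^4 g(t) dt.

(-16*exp(8)*log(2) - exp(6) + 1)*exp(-8)/2

An antiderivative is F(t) = -4*log(t) + exp(-2*t)/2.
Then F(4) - F(1) = (-8*log(2) + exp(-8)/2) - (exp(-2)/2) = (-16*exp(8)*log(2) - exp(6) + 1)*exp(-8)/2.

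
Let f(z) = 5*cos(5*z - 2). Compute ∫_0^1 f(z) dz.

sin(3) + sin(2)

Let u = 5*z - 2, so du = 5 dz. When z = 0, u = -2; when z = 1, u = 3.
The integral becomes ∫ cos(u) du from -2 to 3, with antiderivative sin(u).
Back in z: F(z) = sin(5*z - 2).
Then F(1) - F(0) = (sin(3)) - (-sin(2)) = sin(3) + sin(2).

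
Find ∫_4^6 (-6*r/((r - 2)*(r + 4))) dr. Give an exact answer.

-4*log(5) + 6*log(2)

Factor the denominator: r**2 + 2*r - 8 = (r + 4)(r - 2).
Partial fractions: -6*r/((r - 2)*(r + 4)) = -4/(r + 4) - 2/(r - 2).
An antiderivative is F(r) = -2*log(r - 2) - 4*log(r + 4).
Then F(6) - F(4) = (-4*log(5) - 8*log(2)) - (-14*log(2)) = -4*log(5) + 6*log(2).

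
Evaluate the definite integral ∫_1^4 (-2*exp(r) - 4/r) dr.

An antiderivative is F(r) = -2*exp(r) - 4*log(r).
Then F(4) - F(1) = (-2*exp(4) - 8*log(2)) - (-2*exp(1)) = -2*exp(4) - 8*log(2) + 2*exp(1).

-2*exp(4) - 8*log(2) + 2*exp(1)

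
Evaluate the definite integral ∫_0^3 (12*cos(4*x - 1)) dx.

Let u = 4*x - 1, so du = 4 dx. When x = 0, u = -1; when x = 3, u = 11.
The integral becomes 3·∫ cos(u) du from -1 to 11, with antiderivative 3*sin(u).
Back in x: F(x) = 3*sin(4*x - 1).
Then F(3) - F(0) = (3*sin(11)) - (-3*sin(1)) = 3*sin(11) + 3*sin(1).

3*sin(11) + 3*sin(1)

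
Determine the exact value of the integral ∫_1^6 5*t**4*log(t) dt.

-1555 + 7776*log(2) + 7776*log(3)

Integrate by parts once (u = ln t, dv = 5*t**4 dt).
An antiderivative is F(t) = t**5*(5*log(t) - 1)/5.
Then F(6) - F(1) = (-7776/5 + 7776*log(2) + 7776*log(3)) - (-1/5) = -1555 + 7776*log(2) + 7776*log(3).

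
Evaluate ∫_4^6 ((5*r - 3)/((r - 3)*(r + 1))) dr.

Factor the denominator: r**2 - 2*r - 3 = (r + 1)(r - 3).
Partial fractions: (5*r - 3)/((r - 3)*(r + 1)) = 2/(r + 1) + 3/(r - 3).
An antiderivative is F(r) = 3*log(r - 3) + 2*log(r + 1).
Then F(6) - F(4) = (3*log(3) + 2*log(7)) - (log(25)) = -2*log(5) + 3*log(3) + 2*log(7).

-2*log(5) + 3*log(3) + 2*log(7)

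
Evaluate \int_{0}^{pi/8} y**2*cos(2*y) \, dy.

Integrate by parts twice (u = y^2, dv = cos(2*y) dy).
An antiderivative is F(y) = y**2*sin(2*y)/2 + y*cos(2*y)/2 - sin(2*y)/4.
Then F(pi/8) - F(0) = (sqrt(2)*(-32 + pi**2 + 8*pi)/256) - (0) = sqrt(2)*(-32 + pi**2 + 8*pi)/256.

sqrt(2)*(-32 + pi**2 + 8*pi)/256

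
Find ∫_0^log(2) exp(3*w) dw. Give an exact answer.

Let u = exp(w), so du = exp(w) dw. When w = 0, u = 1; when w = log(2), u = 2.
The integral becomes ∫ u**2 du from 1 to 2, with antiderivative u**3/3.
Back in w: F(w) = exp(3*w)/3.
Then F(log(2)) - F(0) = (8/3) - (1/3) = 7/3.

7/3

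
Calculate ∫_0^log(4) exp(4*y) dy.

255/4

Let u = exp(y), so du = exp(y) dy. When y = 0, u = 1; when y = log(4), u = 4.
The integral becomes ∫ u**3 du from 1 to 4, with antiderivative u**4/4.
Back in y: F(y) = exp(4*y)/4.
Then F(log(4)) - F(0) = (64) - (1/4) = 255/4.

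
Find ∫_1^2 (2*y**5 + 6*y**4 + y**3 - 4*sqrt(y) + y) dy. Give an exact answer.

By the power rule, an antiderivative is F(y) = y**6/3 + 6*y**5/5 + y**4/4 - 8*y**(3/2)/3 + y**2/2.
Then F(2) - F(1) = (986/15 - 16*sqrt(2)/3) - (-23/60) = 3967/60 - 16*sqrt(2)/3.

3967/60 - 16*sqrt(2)/3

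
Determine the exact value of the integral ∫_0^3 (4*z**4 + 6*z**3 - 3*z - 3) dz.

By the power rule, an antiderivative is F(z) = 4*z**5/5 + 3*z**4/2 - 3*z**2/2 - 3*z.
Then F(3) - F(0) = (1467/5) - (0) = 1467/5.

1467/5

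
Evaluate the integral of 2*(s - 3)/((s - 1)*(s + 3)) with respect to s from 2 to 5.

Factor the denominator: s**2 + 2*s - 3 = (s + 3)(s - 1).
Partial fractions: 2*(s - 3)/((s - 1)*(s + 3)) = 3/(s + 3) - 1/(s - 1).
An antiderivative is F(s) = -log(s - 1) + 3*log(s + 3).
Then F(5) - F(2) = (7*log(2)) - (3*log(5)) = -3*log(5) + 7*log(2).

-3*log(5) + 7*log(2)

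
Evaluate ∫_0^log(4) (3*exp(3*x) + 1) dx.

log(4) + 63

An antiderivative is F(x) = exp(3*x) + x.
Then F(log(4)) - F(0) = (log(4) + 64) - (1) = log(4) + 63.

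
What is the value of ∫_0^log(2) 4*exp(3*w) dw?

Let u = exp(w), so du = exp(w) dw. When w = 0, u = 1; when w = log(2), u = 2.
The integral becomes 4·∫ u**2 du from 1 to 2, with antiderivative 4*u**3/3.
Back in w: F(w) = 4*exp(3*w)/3.
Then F(log(2)) - F(0) = (32/3) - (4/3) = 28/3.

28/3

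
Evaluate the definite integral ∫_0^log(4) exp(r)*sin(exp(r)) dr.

cos(1) - cos(4)

Let u = exp(r), so du = exp(r) dr. When r = 0, u = 1; when r = log(4), u = 4.
The integral becomes ∫ sin(u) du from 1 to 4, with antiderivative -cos(u).
Back in r: F(r) = -cos(exp(r)).
Then F(log(4)) - F(0) = (-cos(4)) - (-cos(1)) = cos(1) - cos(4).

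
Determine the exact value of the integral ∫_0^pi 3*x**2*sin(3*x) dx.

Integrate by parts twice (u = x^2, dv = 3*sin(3*x) dx).
An antiderivative is F(x) = -x**2*cos(3*x) + 2*x*sin(3*x)/3 + 2*cos(3*x)/9.
Then F(pi) - F(0) = (-2/9 + pi**2) - (2/9) = -4/9 + pi**2.

-4/9 + pi**2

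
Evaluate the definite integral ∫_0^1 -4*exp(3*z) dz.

An antiderivative is F(z) = -4*exp(3*z)/3.
Then F(1) - F(0) = (-4*exp(3)/3) - (-4/3) = 4/3 - 4*exp(3)/3.

4/3 - 4*exp(3)/3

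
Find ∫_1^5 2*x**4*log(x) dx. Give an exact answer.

Integrate by parts once (u = ln x, dv = 2*x**4 dx).
An antiderivative is F(x) = 2*x**5*(5*log(x) - 1)/25.
Then F(5) - F(1) = (-250 + 1250*log(5)) - (-2/25) = -6248/25 + 1250*log(5).

-6248/25 + 1250*log(5)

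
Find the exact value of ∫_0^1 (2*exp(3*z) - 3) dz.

-11/3 + 2*exp(3)/3

An antiderivative is F(z) = 2*exp(3*z)/3 - 3*z.
Then F(1) - F(0) = (-3 + 2*exp(3)/3) - (2/3) = -11/3 + 2*exp(3)/3.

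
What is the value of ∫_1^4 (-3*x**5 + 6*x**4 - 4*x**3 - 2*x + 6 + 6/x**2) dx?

By the power rule, an antiderivative is F(x) = -x**6/2 + 6*x**5/5 - x**4 - x**2 + 6*x - 6/x.
Then F(4) - F(1) = (-10687/10) - (-13/10) = -5337/5.

-5337/5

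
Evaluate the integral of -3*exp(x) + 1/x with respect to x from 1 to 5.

-3*exp(5) + log(5) + 3*exp(1)

An antiderivative is F(x) = -3*exp(x) + log(x).
Then F(5) - F(1) = (-3*exp(5) + log(5)) - (-3*exp(1)) = -3*exp(5) + log(5) + 3*exp(1).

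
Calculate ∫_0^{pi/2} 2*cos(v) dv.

2

An antiderivative is F(v) = 2*sin(v).
Then F(pi/2) - F(0) = (2) - (0) = 2.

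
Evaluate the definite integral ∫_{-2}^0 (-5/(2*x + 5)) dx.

An antiderivative is F(x) = -5*log(2*x + 5)/2.
Then F(0) - F(-2) = (-5*log(5)/2) - (0) = -5*log(5)/2.

-5*log(5)/2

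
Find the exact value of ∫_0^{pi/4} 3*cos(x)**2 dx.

Use the identity cos^2(x) = (1 + cos(2*x))/2.
An antiderivative is F(x) = 3*x/2 + 3*sin(2*x)/4.
Then F(pi/4) - F(0) = (3/4 + 3*pi/8) - (0) = 3/4 + 3*pi/8.

3/4 + 3*pi/8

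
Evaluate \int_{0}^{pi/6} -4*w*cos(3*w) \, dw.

Integrate by parts once (u = w, dv = -4*cos(3*w) dw).
An antiderivative is F(w) = -4*w*sin(3*w)/3 - 4*cos(3*w)/9.
Then F(pi/6) - F(0) = (-2*pi/9) - (-4/9) = 4/9 - 2*pi/9.

4/9 - 2*pi/9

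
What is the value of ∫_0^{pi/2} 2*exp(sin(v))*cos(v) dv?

-2 + 2*E

Let u = sin(v), so du = cos(v) dv. When v = 0, u = 0; when v = pi/2, u = 1.
The integral becomes 2·∫ exp(u) du from 0 to 1, with antiderivative 2*exp(u).
Back in v: F(v) = 2*exp(sin(v)).
Then F(pi/2) - F(0) = (2*E) - (2) = -2 + 2*E.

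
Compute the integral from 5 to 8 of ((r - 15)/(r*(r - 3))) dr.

-9*log(5) + 19*log(2)

Factor the denominator: r**2 - 3*r = r(r - 3).
Partial fractions: (r - 15)/(r*(r - 3)) = 5/r - 4/(r - 3).
An antiderivative is F(r) = 5*log(r) - 4*log(r - 3).
Then F(8) - F(5) = (-4*log(5) + 15*log(2)) - (-4*log(2) + 5*log(5)) = -9*log(5) + 19*log(2).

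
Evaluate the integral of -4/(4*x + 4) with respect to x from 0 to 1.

-log(2)

An antiderivative is F(x) = -log(4*x + 4).
Then F(1) - F(0) = (-log(8)) - (-log(4)) = -log(2).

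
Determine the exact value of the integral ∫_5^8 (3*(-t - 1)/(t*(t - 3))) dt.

-5*log(5) + 7*log(2)

Factor the denominator: t**2 - 3*t = t(t - 3).
Partial fractions: 3*(-t - 1)/(t*(t - 3)) = 1/t - 4/(t - 3).
An antiderivative is F(t) = log(t) - 4*log(t - 3).
Then F(8) - F(5) = (-4*log(5) + 3*log(2)) - (log(5/16)) = -5*log(5) + 7*log(2).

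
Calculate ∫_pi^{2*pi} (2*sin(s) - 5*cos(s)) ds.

An antiderivative is F(s) = -5*sin(s) - 2*cos(s).
Then F(2*pi) - F(pi) = (-2) - (2) = -4.

-4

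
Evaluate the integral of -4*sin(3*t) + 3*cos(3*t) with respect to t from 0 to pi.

-8/3

An antiderivative is F(t) = sin(3*t) + 4*cos(3*t)/3.
Then F(pi) - F(0) = (-4/3) - (4/3) = -8/3.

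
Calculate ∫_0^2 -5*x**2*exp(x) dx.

Integrate by parts twice (u = x^2, dv = -5*exp(x) dx).
An antiderivative is F(x) = (-5*x**2 + 10*x - 10)*exp(x).
Then F(2) - F(0) = (-10*exp(2)) - (-10) = 10 - 10*exp(2).

10 - 10*exp(2)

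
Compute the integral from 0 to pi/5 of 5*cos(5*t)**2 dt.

Use the identity cos^2(5*t) = (1 + cos(10*t))/2.
An antiderivative is F(t) = 5*t/2 + sin(10*t)/4.
Then F(pi/5) - F(0) = (pi/2) - (0) = pi/2.

pi/2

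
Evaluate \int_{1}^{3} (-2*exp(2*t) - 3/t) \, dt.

An antiderivative is F(t) = -exp(2*t) - 3*log(t).
Then F(3) - F(1) = (-exp(6) - log(27)) - (-exp(2)) = -exp(6) - log(27) + exp(2).

-exp(6) - log(27) + exp(2)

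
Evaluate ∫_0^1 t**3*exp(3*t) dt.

2/27 + 4*exp(3)/27

Integrate by parts 3 times (u = t^3, dv = exp(3*t) dt).
An antiderivative is F(t) = (9*t**3 - 9*t**2 + 6*t - 2)*exp(3*t)/27.
Then F(1) - F(0) = (4*exp(3)/27) - (-2/27) = 2/27 + 4*exp(3)/27.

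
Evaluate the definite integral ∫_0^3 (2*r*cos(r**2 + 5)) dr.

Let u = r**2 + 5, so du = 2*r dr. When r = 0, u = 5; when r = 3, u = 14.
The integral becomes ∫ cos(u) du from 5 to 14, with antiderivative sin(u).
Back in r: F(r) = sin(r**2 + 5).
Then F(3) - F(0) = (sin(14)) - (sin(5)) = -sin(5) + sin(14).

-sin(5) + sin(14)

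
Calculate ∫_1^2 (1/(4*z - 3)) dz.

An antiderivative is F(z) = log(4*z - 3)/4.
Then F(2) - F(1) = (log(5)/4) - (0) = log(5)/4.

log(5)/4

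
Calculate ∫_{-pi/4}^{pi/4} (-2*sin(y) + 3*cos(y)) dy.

3*sqrt(2)

An antiderivative is F(y) = 3*sin(y) + 2*cos(y).
Then F(pi/4) - F(-pi/4) = (5*sqrt(2)/2) - (-sqrt(2)/2) = 3*sqrt(2).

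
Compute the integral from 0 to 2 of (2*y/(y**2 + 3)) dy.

Let u = y**2 + 3, so du = 2*y dy. When y = 0, u = 3; when y = 2, u = 7.
The integral becomes ∫ 1/u du from 3 to 7, with antiderivative log(u).
Back in y: F(y) = log(y**2 + 3).
Then F(2) - F(0) = (log(7)) - (log(3)) = log(7/3).

log(7/3)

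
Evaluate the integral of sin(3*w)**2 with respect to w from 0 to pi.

Use the identity sin^2(3*w) = (1 - cos(6*w))/2.
An antiderivative is F(w) = w/2 - sin(6*w)/12.
Then F(pi) - F(0) = (pi/2) - (0) = pi/2.

pi/2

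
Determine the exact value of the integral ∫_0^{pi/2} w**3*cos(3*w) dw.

-pi**3/24 + 2/27 + pi/9

Integrate by parts 3 times (u = w^3, dv = cos(3*w) dw).
An antiderivative is F(w) = w**3*sin(3*w)/3 + w**2*cos(3*w)/3 - 2*w*sin(3*w)/9 - 2*cos(3*w)/27.
Then F(pi/2) - F(0) = (-pi**3/24 + pi/9) - (-2/27) = -pi**3/24 + 2/27 + pi/9.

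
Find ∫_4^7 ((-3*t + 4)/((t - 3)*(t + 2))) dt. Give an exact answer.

-log(9)

Factor the denominator: t**2 - t - 6 = (t + 2)(t - 3).
Partial fractions: (-3*t + 4)/((t - 3)*(t + 2)) = -2/(t + 2) - 1/(t - 3).
An antiderivative is F(t) = -log(t - 3) - 2*log(t + 2).
Then F(7) - F(4) = (-4*log(3) - 2*log(2)) - (-log(36)) = -log(9).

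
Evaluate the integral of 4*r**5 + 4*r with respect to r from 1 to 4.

By the power rule, an antiderivative is F(r) = 2*r**6/3 + 2*r**2.
Then F(4) - F(1) = (8288/3) - (8/3) = 2760.

2760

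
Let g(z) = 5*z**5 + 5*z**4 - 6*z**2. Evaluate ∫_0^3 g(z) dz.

By the power rule, an antiderivative is F(z) = 5*z**6/6 + z**5 - 2*z**3.
Then F(3) - F(0) = (1593/2) - (0) = 1593/2.

1593/2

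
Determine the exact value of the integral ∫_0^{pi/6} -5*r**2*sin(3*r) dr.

10/27 - 5*pi/27

Integrate by parts twice (u = r^2, dv = -5*sin(3*r) dr).
An antiderivative is F(r) = 5*r**2*cos(3*r)/3 - 10*r*sin(3*r)/9 - 10*cos(3*r)/27.
Then F(pi/6) - F(0) = (-5*pi/27) - (-10/27) = 10/27 - 5*pi/27.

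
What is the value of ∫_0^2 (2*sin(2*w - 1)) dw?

Let u = 2*w - 1, so du = 2 dw. When w = 0, u = -1; when w = 2, u = 3.
The integral becomes ∫ sin(u) du from -1 to 3, with antiderivative -cos(u).
Back in w: F(w) = -cos(2*w - 1).
Then F(2) - F(0) = (-cos(3)) - (-cos(1)) = cos(1) - cos(3).

cos(1) - cos(3)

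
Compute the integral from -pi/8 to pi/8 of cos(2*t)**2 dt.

Use the identity cos^2(2*t) = (1 + cos(4*t))/2.
An antiderivative is F(t) = t/2 + sin(4*t)/8.
Then F(pi/8) - F(-pi/8) = (1/8 + pi/16) - (-pi/16 - 1/8) = 1/4 + pi/8.

1/4 + pi/8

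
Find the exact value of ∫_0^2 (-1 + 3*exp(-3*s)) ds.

An antiderivative is F(s) = -s - exp(-3*s).
Then F(2) - F(0) = (-2 - exp(-6)) - (-1) = -1 - exp(-6).

-1 - exp(-6)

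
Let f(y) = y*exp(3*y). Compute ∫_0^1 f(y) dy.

Integrate by parts once (u = y, dv = exp(3*y) dy).
An antiderivative is F(y) = (3*y - 1)*exp(3*y)/9.
Then F(1) - F(0) = (2*exp(3)/9) - (-1/9) = 1/9 + 2*exp(3)/9.

1/9 + 2*exp(3)/9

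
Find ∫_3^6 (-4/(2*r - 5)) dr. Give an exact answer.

An antiderivative is F(r) = -2*log(2*r - 5).
Then F(6) - F(3) = (-log(49)) - (0) = -log(49).

-log(49)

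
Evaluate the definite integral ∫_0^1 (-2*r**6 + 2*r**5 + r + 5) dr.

233/42

By the power rule, an antiderivative is F(r) = -2*r**7/7 + r**6/3 + r**2/2 + 5*r.
Then F(1) - F(0) = (233/42) - (0) = 233/42.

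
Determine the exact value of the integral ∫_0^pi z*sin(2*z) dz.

Integrate by parts once (u = z, dv = sin(2*z) dz).
An antiderivative is F(z) = -z*cos(2*z)/2 + sin(2*z)/4.
Then F(pi) - F(0) = (-pi/2) - (0) = -pi/2.

-pi/2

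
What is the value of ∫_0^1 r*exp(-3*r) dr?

Integrate by parts once (u = r, dv = exp(-3*r) dr).
An antiderivative is F(r) = (-3*r - 1)*exp(-3*r)/9.
Then F(1) - F(0) = (-4*exp(-3)/9) - (-1/9) = (-4 + exp(3))*exp(-3)/9.

(-4 + exp(3))*exp(-3)/9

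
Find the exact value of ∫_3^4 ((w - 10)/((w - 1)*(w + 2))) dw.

-4*log(5) + log(3) + 7*log(2)

Factor the denominator: w**2 + w - 2 = (w + 2)(w - 1).
Partial fractions: (w - 10)/((w - 1)*(w + 2)) = 4/(w + 2) - 3/(w - 1).
An antiderivative is F(w) = -3*log(w - 1) + 4*log(w + 2).
Then F(4) - F(3) = (log(48)) - (-3*log(2) + 4*log(5)) = -4*log(5) + log(3) + 7*log(2).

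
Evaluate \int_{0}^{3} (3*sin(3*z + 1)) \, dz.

cos(1) - cos(10)

Let u = 3*z + 1, so du = 3 dz. When z = 0, u = 1; when z = 3, u = 10.
The integral becomes ∫ sin(u) du from 1 to 10, with antiderivative -cos(u).
Back in z: F(z) = -cos(3*z + 1).
Then F(3) - F(0) = (-cos(10)) - (-cos(1)) = cos(1) - cos(10).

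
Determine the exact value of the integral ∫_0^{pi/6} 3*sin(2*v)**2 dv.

Use the identity sin^2(2*v) = (1 - cos(4*v))/2.
An antiderivative is F(v) = 3*v/2 - 3*sin(4*v)/8.
Then F(pi/6) - F(0) = (-3*sqrt(3)/16 + pi/4) - (0) = -3*sqrt(3)/16 + pi/4.

-3*sqrt(3)/16 + pi/4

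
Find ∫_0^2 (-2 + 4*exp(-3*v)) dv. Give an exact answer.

An antiderivative is F(v) = -2*v - 4*exp(-3*v)/3.
Then F(2) - F(0) = (-4 - 4*exp(-6)/3) - (-4/3) = -8/3 - 4*exp(-6)/3.

-8/3 - 4*exp(-6)/3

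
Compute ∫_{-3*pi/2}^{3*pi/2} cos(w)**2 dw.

Use the identity cos^2(w) = (1 + cos(2*w))/2.
An antiderivative is F(w) = w/2 + sin(2*w)/4.
Then F(3*pi/2) - F(-3*pi/2) = (3*pi/4) - (-3*pi/4) = 3*pi/2.

3*pi/2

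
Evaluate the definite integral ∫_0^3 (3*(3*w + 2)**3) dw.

Let u = 3*w + 2, so du = 3 dw. When w = 0, u = 2; when w = 3, u = 11.
The integral becomes ∫ u**3 du from 2 to 11, with antiderivative u**4/4.
Back in w: F(w) = (3*w + 2)**4/4.
Then F(3) - F(0) = (14641/4) - (4) = 14625/4.

14625/4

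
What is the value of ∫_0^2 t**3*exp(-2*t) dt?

Integrate by parts 3 times (u = t^3, dv = exp(-2*t) dt).
An antiderivative is F(t) = (-4*t**3 - 6*t**2 - 6*t - 3)*exp(-2*t)/8.
Then F(2) - F(0) = (-71*exp(-4)/8) - (-3/8) = 3/8 - 71*exp(-4)/8.

3/8 - 71*exp(-4)/8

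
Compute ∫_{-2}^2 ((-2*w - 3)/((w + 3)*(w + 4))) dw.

-5*log(3) + 3*log(5)

Factor the denominator: w**2 + 7*w + 12 = (w + 4)(w + 3).
Partial fractions: (-2*w - 3)/((w + 3)*(w + 4)) = -5/(w + 4) + 3/(w + 3).
An antiderivative is F(w) = 3*log(w + 3) - 5*log(w + 4).
Then F(2) - F(-2) = (-5*log(3) - 5*log(2) + 3*log(5)) - (-log(32)) = -5*log(3) + 3*log(5).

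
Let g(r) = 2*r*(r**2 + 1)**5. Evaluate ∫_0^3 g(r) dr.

Let u = r**2 + 1, so du = 2*r dr. When r = 0, u = 1; when r = 3, u = 10.
The integral becomes ∫ u**5 du from 1 to 10, with antiderivative u**6/6.
Back in r: F(r) = (r**2 + 1)**6/6.
Then F(3) - F(0) = (500000/3) - (1/6) = 333333/2.

333333/2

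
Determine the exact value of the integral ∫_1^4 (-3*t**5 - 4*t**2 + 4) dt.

By the power rule, an antiderivative is F(t) = -t**6/2 - 4*t**3/3 + 4*t.
Then F(4) - F(1) = (-6352/3) - (13/6) = -4239/2.

-4239/2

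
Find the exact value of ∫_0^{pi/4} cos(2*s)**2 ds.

Use the identity cos^2(2*s) = (1 + cos(4*s))/2.
An antiderivative is F(s) = s/2 + sin(4*s)/8.
Then F(pi/4) - F(0) = (pi/8) - (0) = pi/8.

pi/8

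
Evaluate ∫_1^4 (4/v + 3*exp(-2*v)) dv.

-3*exp(-8)/2 + 3*exp(-2)/2 + 8*log(2)

An antiderivative is F(v) = 4*log(v) - 3*exp(-2*v)/2.
Then F(4) - F(1) = (-3*exp(-8)/2 + 8*log(2)) - (-3*exp(-2)/2) = -3*exp(-8)/2 + 3*exp(-2)/2 + 8*log(2).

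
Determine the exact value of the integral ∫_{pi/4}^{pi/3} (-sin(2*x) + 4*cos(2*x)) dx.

-9/4 + sqrt(3)

An antiderivative is F(x) = 2*sin(2*x) + cos(2*x)/2.
Then F(pi/3) - F(pi/4) = (-1/4 + sqrt(3)) - (2) = -9/4 + sqrt(3).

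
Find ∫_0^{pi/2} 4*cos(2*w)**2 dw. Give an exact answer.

pi

Use the identity cos^2(2*w) = (1 + cos(4*w))/2.
An antiderivative is F(w) = 2*w + sin(4*w)/2.
Then F(pi/2) - F(0) = (pi) - (0) = pi.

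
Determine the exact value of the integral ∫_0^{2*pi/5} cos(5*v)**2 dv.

pi/5

Use the identity cos^2(5*v) = (1 + cos(10*v))/2.
An antiderivative is F(v) = v/2 + sin(10*v)/20.
Then F(2*pi/5) - F(0) = (pi/5) - (0) = pi/5.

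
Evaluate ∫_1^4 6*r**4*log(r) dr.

Integrate by parts once (u = ln r, dv = 6*r**4 dr).
An antiderivative is F(r) = 6*r**5*(5*log(r) - 1)/25.
Then F(4) - F(1) = (-6144/25 + 12288*log(2)/5) - (-6/25) = -6138/25 + 12288*log(2)/5.

-6138/25 + 12288*log(2)/5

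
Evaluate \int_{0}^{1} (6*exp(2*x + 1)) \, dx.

-3*exp(1)*(1 - exp(2))

Let u = 2*x + 1, so du = 2 dx. When x = 0, u = 1; when x = 1, u = 3.
The integral becomes 3·∫ exp(u) du from 1 to 3, with antiderivative 3*exp(u).
Back in x: F(x) = 3*exp(2*x + 1).
Then F(1) - F(0) = (3*exp(3)) - (3*exp(1)) = -3*exp(1)*(1 - exp(2)).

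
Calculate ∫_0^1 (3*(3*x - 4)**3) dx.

-255/4

Let u = 3*x - 4, so du = 3 dx. When x = 0, u = -4; when x = 1, u = -1.
The integral becomes ∫ u**3 du from -4 to -1, with antiderivative u**4/4.
Back in x: F(x) = (3*x - 4)**4/4.
Then F(1) - F(0) = (1/4) - (64) = -255/4.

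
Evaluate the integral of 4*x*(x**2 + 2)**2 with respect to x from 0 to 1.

38/3

Let u = x**2 + 2, so du = 2*x dx. When x = 0, u = 2; when x = 1, u = 3.
The integral becomes 2·∫ u**2 du from 2 to 3, with antiderivative 2*u**3/3.
Back in x: F(x) = 2*(x**2 + 2)**3/3.
Then F(1) - F(0) = (18) - (16/3) = 38/3.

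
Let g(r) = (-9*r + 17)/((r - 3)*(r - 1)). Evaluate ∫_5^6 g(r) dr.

-4*log(5) - 5*log(3) + 13*log(2)

Factor the denominator: r**2 - 4*r + 3 = (r - 1)(r - 3).
Partial fractions: (-9*r + 17)/((r - 3)*(r - 1)) = -4/(r - 1) - 5/(r - 3).
An antiderivative is F(r) = -5*log(r - 3) - 4*log(r - 1).
Then F(6) - F(5) = (-4*log(5) - 5*log(3)) - (-13*log(2)) = -4*log(5) - 5*log(3) + 13*log(2).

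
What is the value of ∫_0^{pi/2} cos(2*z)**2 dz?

Use the identity cos^2(2*z) = (1 + cos(4*z))/2.
An antiderivative is F(z) = z/2 + sin(4*z)/8.
Then F(pi/2) - F(0) = (pi/4) - (0) = pi/4.

pi/4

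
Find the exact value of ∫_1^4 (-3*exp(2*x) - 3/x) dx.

An antiderivative is F(x) = -3*exp(2*x)/2 - 3*log(x).
Then F(4) - F(1) = (-3*exp(8)/2 - log(64)) - (-3*exp(2)/2) = -3*exp(8)/2 - log(64) + 3*exp(2)/2.

-3*exp(8)/2 - log(64) + 3*exp(2)/2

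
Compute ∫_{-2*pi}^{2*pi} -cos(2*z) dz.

0

An antiderivative is F(z) = -sin(2*z)/2.
Then F(2*pi) - F(-2*pi) = (0) - (0) = 0.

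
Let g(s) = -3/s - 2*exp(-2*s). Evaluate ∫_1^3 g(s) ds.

An antiderivative is F(s) = -3*log(s) + exp(-2*s).
Then F(3) - F(1) = (-3*log(3) + exp(-6)) - (exp(-2)) = -3*log(3) - exp(-2) + exp(-6).

-3*log(3) - exp(-2) + exp(-6)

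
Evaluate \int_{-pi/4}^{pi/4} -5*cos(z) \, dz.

-5*sqrt(2)

An antiderivative is F(z) = -5*sin(z).
Then F(pi/4) - F(-pi/4) = (-5*sqrt(2)/2) - (5*sqrt(2)/2) = -5*sqrt(2).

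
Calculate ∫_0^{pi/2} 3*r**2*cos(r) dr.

-6 + 3*pi**2/4

Integrate by parts twice (u = r^2, dv = 3*cos(r) dr).
An antiderivative is F(r) = 3*r**2*sin(r) + 6*r*cos(r) - 6*sin(r).
Then F(pi/2) - F(0) = (-6 + 3*pi**2/4) - (0) = -6 + 3*pi**2/4.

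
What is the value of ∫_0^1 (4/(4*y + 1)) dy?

log(5)

Let u = 4*y + 1, so du = 4 dy. When y = 0, u = 1; when y = 1, u = 5.
The integral becomes ∫ 1/u du from 1 to 5, with antiderivative log(u).
Back in y: F(y) = log(4*y + 1).
Then F(1) - F(0) = (log(5)) - (0) = log(5).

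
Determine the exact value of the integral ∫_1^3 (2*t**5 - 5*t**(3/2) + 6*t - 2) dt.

By the power rule, an antiderivative is F(t) = t**6/3 - 2*t**(5/2) + 3*t**2 - 2*t.
Then F(3) - F(1) = (264 - 18*sqrt(3)) - (-2/3) = 794/3 - 18*sqrt(3).

794/3 - 18*sqrt(3)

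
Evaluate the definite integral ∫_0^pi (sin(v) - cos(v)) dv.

An antiderivative is F(v) = -sin(v) - cos(v).
Then F(pi) - F(0) = (1) - (-1) = 2.

2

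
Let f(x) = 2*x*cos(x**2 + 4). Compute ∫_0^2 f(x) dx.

-sin(4) + sin(8)

Let u = x**2 + 4, so du = 2*x dx. When x = 0, u = 4; when x = 2, u = 8.
The integral becomes ∫ cos(u) du from 4 to 8, with antiderivative sin(u).
Back in x: F(x) = sin(x**2 + 4).
Then F(2) - F(0) = (sin(8)) - (sin(4)) = -sin(4) + sin(8).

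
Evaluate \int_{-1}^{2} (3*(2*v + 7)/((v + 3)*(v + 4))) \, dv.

3*log(5)

Factor the denominator: v**2 + 7*v + 12 = (v + 4)(v + 3).
Partial fractions: 3*(2*v + 7)/((v + 3)*(v + 4)) = 3/(v + 4) + 3/(v + 3).
An antiderivative is F(v) = 3*log(v + 3) + 3*log(v + 4).
Then F(2) - F(-1) = (3*log(2) + 3*log(3) + 3*log(5)) - (3*log(2) + 3*log(3)) = 3*log(5).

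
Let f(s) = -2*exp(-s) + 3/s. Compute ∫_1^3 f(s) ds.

An antiderivative is F(s) = 3*log(s) + 2*exp(-s).
Then F(3) - F(1) = (2*exp(-3) + 3*log(3)) - (2*exp(-1)) = -2*exp(-1) + 2*exp(-3) + 3*log(3).

-2*exp(-1) + 2*exp(-3) + 3*log(3)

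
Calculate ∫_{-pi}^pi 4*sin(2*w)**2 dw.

Use the identity sin^2(2*w) = (1 - cos(4*w))/2.
An antiderivative is F(w) = 2*w - sin(4*w)/2.
Then F(pi) - F(-pi) = (2*pi) - (-2*pi) = 4*pi.

4*pi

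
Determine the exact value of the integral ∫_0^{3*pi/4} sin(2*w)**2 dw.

3*pi/8

Use the identity sin^2(2*w) = (1 - cos(4*w))/2.
An antiderivative is F(w) = w/2 - sin(4*w)/8.
Then F(3*pi/4) - F(0) = (3*pi/8) - (0) = 3*pi/8.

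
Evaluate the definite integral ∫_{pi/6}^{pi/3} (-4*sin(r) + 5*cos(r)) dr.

-1/2 + sqrt(3)/2

An antiderivative is F(r) = 5*sin(r) + 4*cos(r).
Then F(pi/3) - F(pi/6) = (2 + 5*sqrt(3)/2) - (5/2 + 2*sqrt(3)) = -1/2 + sqrt(3)/2.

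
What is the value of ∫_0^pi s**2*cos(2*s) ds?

Integrate by parts twice (u = s^2, dv = cos(2*s) ds).
An antiderivative is F(s) = s**2*sin(2*s)/2 + s*cos(2*s)/2 - sin(2*s)/4.
Then F(pi) - F(0) = (pi/2) - (0) = pi/2.

pi/2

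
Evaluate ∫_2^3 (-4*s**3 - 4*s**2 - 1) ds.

By the power rule, an antiderivative is F(s) = -s**4 - 4*s**3/3 - s.
Then F(3) - F(2) = (-120) - (-86/3) = -274/3.

-274/3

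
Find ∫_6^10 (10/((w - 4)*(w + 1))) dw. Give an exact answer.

-2*log(11) + 2*log(3) + 2*log(7)

Factor the denominator: w**2 - 3*w - 4 = (w + 1)(w - 4).
Partial fractions: 10/((w - 4)*(w + 1)) = -2/(w + 1) + 2/(w - 4).
An antiderivative is F(w) = 2*log(w - 4) - 2*log(w + 1).
Then F(10) - F(6) = (-2*log(11) + 2*log(2) + 2*log(3)) - (log(4/49)) = -2*log(11) + 2*log(3) + 2*log(7).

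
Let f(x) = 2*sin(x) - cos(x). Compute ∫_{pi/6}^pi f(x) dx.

sqrt(3) + 5/2

An antiderivative is F(x) = -sin(x) - 2*cos(x).
Then F(pi) - F(pi/6) = (2) - (-sqrt(3) - 1/2) = sqrt(3) + 5/2.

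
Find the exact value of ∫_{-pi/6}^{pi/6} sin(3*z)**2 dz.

pi/6

Use the identity sin^2(3*z) = (1 - cos(6*z))/2.
An antiderivative is F(z) = z/2 - sin(6*z)/12.
Then F(pi/6) - F(-pi/6) = (pi/12) - (-pi/12) = pi/6.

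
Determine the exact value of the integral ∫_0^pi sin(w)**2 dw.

Use the identity sin^2(w) = (1 - cos(2*w))/2.
An antiderivative is F(w) = w/2 - sin(2*w)/4.
Then F(pi) - F(0) = (pi/2) - (0) = pi/2.

pi/2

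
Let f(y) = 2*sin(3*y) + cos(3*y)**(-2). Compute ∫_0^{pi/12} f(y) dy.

1 - sqrt(2)/3

An antiderivative is F(y) = -2*cos(3*y)/3 + tan(3*y)/3.
Then F(pi/12) - F(0) = (1/3 - sqrt(2)/3) - (-2/3) = 1 - sqrt(2)/3.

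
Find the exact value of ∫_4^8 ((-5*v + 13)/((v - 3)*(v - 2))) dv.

Factor the denominator: v**2 - 5*v + 6 = (v - 2)(v - 3).
Partial fractions: (-5*v + 13)/((v - 3)*(v - 2)) = -3/(v - 2) - 2/(v - 3).
An antiderivative is F(v) = -2*log(v - 3) - 3*log(v - 2).
Then F(8) - F(4) = (-3*log(3) - 2*log(5) - 3*log(2)) - (-log(8)) = -3*log(3) - 2*log(5).

-3*log(3) - 2*log(5)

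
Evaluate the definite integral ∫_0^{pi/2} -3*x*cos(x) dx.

3 - 3*pi/2

Integrate by parts once (u = x, dv = -3*cos(x) dx).
An antiderivative is F(x) = -3*x*sin(x) - 3*cos(x).
Then F(pi/2) - F(0) = (-3*pi/2) - (-3) = 3 - 3*pi/2.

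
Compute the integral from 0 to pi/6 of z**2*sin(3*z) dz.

Integrate by parts twice (u = z^2, dv = sin(3*z) dz).
An antiderivative is F(z) = -z**2*cos(3*z)/3 + 2*z*sin(3*z)/9 + 2*cos(3*z)/27.
Then F(pi/6) - F(0) = (pi/27) - (2/27) = -2/27 + pi/27.

-2/27 + pi/27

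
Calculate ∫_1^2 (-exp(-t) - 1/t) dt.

-log(2) - exp(-1) + exp(-2)

An antiderivative is F(t) = -log(t) + exp(-t).
Then F(2) - F(1) = (-log(2) + exp(-2)) - (exp(-1)) = -log(2) - exp(-1) + exp(-2).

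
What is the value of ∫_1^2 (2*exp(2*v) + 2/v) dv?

An antiderivative is F(v) = exp(2*v) + 2*log(v).
Then F(2) - F(1) = (log(4) + exp(4)) - (exp(2)) = -exp(2) + log(4) + exp(4).

-exp(2) + log(4) + exp(4)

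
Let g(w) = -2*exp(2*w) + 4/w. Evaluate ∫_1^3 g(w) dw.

-exp(6) + log(81) + exp(2)

An antiderivative is F(w) = -exp(2*w) + 4*log(w).
Then F(3) - F(1) = (-exp(6) + log(81)) - (-exp(2)) = -exp(6) + log(81) + exp(2).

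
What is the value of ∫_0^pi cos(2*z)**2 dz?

Use the identity cos^2(2*z) = (1 + cos(4*z))/2.
An antiderivative is F(z) = z/2 + sin(4*z)/8.
Then F(pi) - F(0) = (pi/2) - (0) = pi/2.

pi/2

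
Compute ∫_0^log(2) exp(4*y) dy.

15/4

Let u = exp(y), so du = exp(y) dy. When y = 0, u = 1; when y = log(2), u = 2.
The integral becomes ∫ u**3 du from 1 to 2, with antiderivative u**4/4.
Back in y: F(y) = exp(4*y)/4.
Then F(log(2)) - F(0) = (4) - (1/4) = 15/4.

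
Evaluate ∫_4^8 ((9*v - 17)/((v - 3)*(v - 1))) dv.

-4*log(3) + 4*log(7) + 5*log(5)

Factor the denominator: v**2 - 4*v + 3 = (v - 1)(v - 3).
Partial fractions: (9*v - 17)/((v - 3)*(v - 1)) = 4/(v - 1) + 5/(v - 3).
An antiderivative is F(v) = 5*log(v - 3) + 4*log(v - 1).
Then F(8) - F(4) = (4*log(7) + 5*log(5)) - (log(81)) = -4*log(3) + 4*log(7) + 5*log(5).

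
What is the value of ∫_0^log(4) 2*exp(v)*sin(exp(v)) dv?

Let u = exp(v), so du = exp(v) dv. When v = 0, u = 1; when v = log(4), u = 4.
The integral becomes 2·∫ sin(u) du from 1 to 4, with antiderivative -2*cos(u).
Back in v: F(v) = -2*cos(exp(v)).
Then F(log(4)) - F(0) = (-2*cos(4)) - (-2*cos(1)) = 2*cos(1) - 2*cos(4).

2*cos(1) - 2*cos(4)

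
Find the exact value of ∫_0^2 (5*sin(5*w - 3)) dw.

Let u = 5*w - 3, so du = 5 dw. When w = 0, u = -3; when w = 2, u = 7.
The integral becomes ∫ sin(u) du from -3 to 7, with antiderivative -cos(u).
Back in w: F(w) = -cos(5*w - 3).
Then F(2) - F(0) = (-cos(7)) - (-cos(3)) = cos(3) - cos(7).

cos(3) - cos(7)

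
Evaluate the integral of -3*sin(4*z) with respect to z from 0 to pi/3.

An antiderivative is F(z) = 3*cos(4*z)/4.
Then F(pi/3) - F(0) = (-3/8) - (3/4) = -9/8.

-9/8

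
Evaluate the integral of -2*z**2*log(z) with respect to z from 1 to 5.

Integrate by parts once (u = ln z, dv = -2*z**2 dz).
An antiderivative is F(z) = -2*z**3*(3*log(z) - 1)/9.
Then F(5) - F(1) = (250/9 - 250*log(5)/3) - (2/9) = 248/9 - 250*log(5)/3.

248/9 - 250*log(5)/3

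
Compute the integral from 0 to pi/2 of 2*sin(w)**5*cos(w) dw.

Let u = sin(w), so du = cos(w) dw. When w = 0, u = 0; when w = pi/2, u = 1.
The integral becomes 2·∫ u**5 du from 0 to 1, with antiderivative u**6/3.
Back in w: F(w) = sin(w)**6/3.
Then F(pi/2) - F(0) = (1/3) - (0) = 1/3.

1/3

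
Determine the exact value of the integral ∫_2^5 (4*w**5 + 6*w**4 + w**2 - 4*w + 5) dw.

70488/5

By the power rule, an antiderivative is F(w) = 2*w**6/3 + 6*w**5/5 + w**3/3 - 2*w**2 + 5*w.
Then F(5) - F(2) = (42550/3) - (1286/15) = 70488/5.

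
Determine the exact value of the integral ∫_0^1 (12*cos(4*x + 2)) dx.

-3*sin(2) + 3*sin(6)

Let u = 4*x + 2, so du = 4 dx. When x = 0, u = 2; when x = 1, u = 6.
The integral becomes 3·∫ cos(u) du from 2 to 6, with antiderivative 3*sin(u).
Back in x: F(x) = 3*sin(4*x + 2).
Then F(1) - F(0) = (3*sin(6)) - (3*sin(2)) = -3*sin(2) + 3*sin(6).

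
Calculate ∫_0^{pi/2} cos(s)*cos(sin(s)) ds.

sin(1)

Let u = sin(s), so du = cos(s) ds. When s = 0, u = 0; when s = pi/2, u = 1.
The integral becomes ∫ cos(u) du from 0 to 1, with antiderivative sin(u).
Back in s: F(s) = sin(sin(s)).
Then F(pi/2) - F(0) = (sin(1)) - (0) = sin(1).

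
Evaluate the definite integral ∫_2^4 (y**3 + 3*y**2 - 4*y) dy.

By the power rule, an antiderivative is F(y) = y**4/4 + y**3 - 2*y**2.
Then F(4) - F(2) = (96) - (4) = 92.

92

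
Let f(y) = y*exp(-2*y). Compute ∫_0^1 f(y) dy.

(-3 + exp(2))*exp(-2)/4

Integrate by parts once (u = y, dv = exp(-2*y) dy).
An antiderivative is F(y) = (-2*y - 1)*exp(-2*y)/4.
Then F(1) - F(0) = (-3*exp(-2)/4) - (-1/4) = (-3 + exp(2))*exp(-2)/4.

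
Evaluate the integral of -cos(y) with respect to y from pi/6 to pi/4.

1/2 - sqrt(2)/2

An antiderivative is F(y) = -sin(y).
Then F(pi/4) - F(pi/6) = (-sqrt(2)/2) - (-1/2) = 1/2 - sqrt(2)/2.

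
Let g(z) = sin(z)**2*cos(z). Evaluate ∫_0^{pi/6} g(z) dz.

1/24

Let u = sin(z), so du = cos(z) dz. When z = 0, u = 0; when z = pi/6, u = 1/2.
The integral becomes ∫ u**2 du from 0 to 1/2, with antiderivative u**3/3.
Back in z: F(z) = sin(z)**3/3.
Then F(pi/6) - F(0) = (1/24) - (0) = 1/24.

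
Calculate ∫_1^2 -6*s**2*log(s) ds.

Integrate by parts once (u = ln s, dv = -6*s**2 ds).
An antiderivative is F(s) = -2*s**3*(3*log(s) - 1)/3.
Then F(2) - F(1) = (16/3 - 16*log(2)) - (2/3) = 14/3 - 16*log(2).

14/3 - 16*log(2)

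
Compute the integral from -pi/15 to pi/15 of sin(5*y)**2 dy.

-sqrt(3)/20 + pi/15

Use the identity sin^2(5*y) = (1 - cos(10*y))/2.
An antiderivative is F(y) = y/2 - sin(10*y)/20.
Then F(pi/15) - F(-pi/15) = (-sqrt(3)/40 + pi/30) - (-pi/30 + sqrt(3)/40) = -sqrt(3)/20 + pi/15.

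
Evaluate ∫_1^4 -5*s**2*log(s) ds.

35 - 640*log(2)/3

Integrate by parts once (u = ln s, dv = -5*s**2 ds).
An antiderivative is F(s) = -5*s**3*(3*log(s) - 1)/9.
Then F(4) - F(1) = (320/9 - 640*log(2)/3) - (5/9) = 35 - 640*log(2)/3.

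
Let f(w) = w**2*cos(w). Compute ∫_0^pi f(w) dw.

Integrate by parts twice (u = w^2, dv = cos(w) dw).
An antiderivative is F(w) = w**2*sin(w) + 2*w*cos(w) - 2*sin(w).
Then F(pi) - F(0) = (-2*pi) - (0) = -2*pi.

-2*pi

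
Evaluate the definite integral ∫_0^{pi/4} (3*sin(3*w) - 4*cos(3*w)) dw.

1 - sqrt(2)/6

An antiderivative is F(w) = -4*sin(3*w)/3 - cos(3*w).
Then F(pi/4) - F(0) = (-sqrt(2)/6) - (-1) = 1 - sqrt(2)/6.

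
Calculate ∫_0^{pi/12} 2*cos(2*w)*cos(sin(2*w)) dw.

Let u = sin(2*w), so du = 2*cos(2*w) dw. When w = 0, u = 0; when w = pi/12, u = 1/2.
The integral becomes ∫ cos(u) du from 0 to 1/2, with antiderivative sin(u).
Back in w: F(w) = sin(sin(2*w)).
Then F(pi/12) - F(0) = (sin(1/2)) - (0) = sin(1/2).

sin(1/2)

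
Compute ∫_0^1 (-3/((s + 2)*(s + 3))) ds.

-6*log(3) + 9*log(2)

Factor the denominator: s**2 + 5*s + 6 = (s + 3)(s + 2).
Partial fractions: -3/((s + 2)*(s + 3)) = 3/(s + 3) - 3/(s + 2).
An antiderivative is F(s) = -3*log(s + 2) + 3*log(s + 3).
Then F(1) - F(0) = (log(64/27)) - (log(27/8)) = -6*log(3) + 9*log(2).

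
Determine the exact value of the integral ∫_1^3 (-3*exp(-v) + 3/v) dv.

An antiderivative is F(v) = 3*log(v) + 3*exp(-v).
Then F(3) - F(1) = (3*exp(-3) + 3*log(3)) - (3*exp(-1)) = -3*exp(-1) + 3*exp(-3) + 3*log(3).

-3*exp(-1) + 3*exp(-3) + 3*log(3)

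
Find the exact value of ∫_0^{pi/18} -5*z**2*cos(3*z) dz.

-5*sqrt(3)*pi/162 - 5*pi**2/1944 + 5/27

Integrate by parts twice (u = z^2, dv = -5*cos(3*z) dz).
An antiderivative is F(z) = -5*z**2*sin(3*z)/3 - 10*z*cos(3*z)/9 + 10*sin(3*z)/27.
Then F(pi/18) - F(0) = (-5*sqrt(3)*pi/162 - 5*pi**2/1944 + 5/27) - (0) = -5*sqrt(3)*pi/162 - 5*pi**2/1944 + 5/27.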